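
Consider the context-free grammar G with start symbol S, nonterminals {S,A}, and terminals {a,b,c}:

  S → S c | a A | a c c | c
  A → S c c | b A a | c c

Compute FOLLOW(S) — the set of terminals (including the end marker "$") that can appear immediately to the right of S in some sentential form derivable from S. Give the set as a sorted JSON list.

Compute FIRST by fixpoint:
[1]
  A via A→b A a: +{b}
  A via A→c c: +{c}
  S via S→a A: +{a}
  S via S→c: +{c}
  S: {a,c}  A: {b,c}
[2]
  A via A→S c c: +{a}
  S: {a,c}  A: {a,b,c}
[3] (no change)
  S: {a,c}  A: {a,b,c}

FOLLOW sets:
FOLLOW(S) := {$}
round 1:
  A→S c c: FOLLOW(S) ⊇ FIRST(c) = {c}; new: +{c}
  A→b A a: FOLLOW(A) ⊇ FIRST(a) = {a}; new: +{a}
  S→a A: FOLLOW(A) ⊇ FOLLOW(S) ⊇ {$,c}; new: +{$,c}
  FOLLOW[S]={$,c}  FOLLOW[A]={$,a,c}
round 2: (no change)
  FOLLOW[S]={$,c}  FOLLOW[A]={$,a,c}

FOLLOW(S) = ["$", "c"]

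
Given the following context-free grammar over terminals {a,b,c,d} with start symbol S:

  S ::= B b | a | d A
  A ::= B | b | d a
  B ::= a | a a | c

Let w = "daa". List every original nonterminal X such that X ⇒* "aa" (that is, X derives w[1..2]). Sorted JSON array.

Convert to CNF:
  S -> B T2 | T1 A | a
  A -> T0 T0 | T1 T0 | a | b | c
  B -> T0 T0 | a | c
  T0 -> a
  T1 -> d
  T2 -> b

CYK table (by increasing span) (cells [i..j] with 1 ≤ i ≤ j ≤ 2 only):
  cell(1,1) a: {A,B,S,T0}  orig:{A,B,S}
  cell(2,2) a: {A,B,S,T0}  orig:{A,B,S}
  cell(1,2) aa: {A,B}

Original NTs in T[1,2] deriving "aa": ["A", "B"]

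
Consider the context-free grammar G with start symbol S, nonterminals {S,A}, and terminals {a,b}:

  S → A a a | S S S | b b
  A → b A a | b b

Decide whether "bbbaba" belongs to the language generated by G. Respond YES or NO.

Convert to CNF:
  S -> A X3 | S X4 | T0 T0
  A -> T0 T0 | T0 X2
  T0 -> b
  T1 -> a
  X2 -> A T1
  X3 -> T1 T1
  X4 -> S S

CYK fill:
  [0..0]={T0}  "b"  orig:{}
  [1..1]={T0}  "b"  orig:{}
  [2..2]={T0}  "b"  orig:{}
  [3..3]={T1}  "a"  orig:{}
  [4..4]={T0}  "b"  orig:{}
  [5..5]={T1}  "a"  orig:{}
  [0..1]={A,S}  "bb"
  [1..2]={A,S}  "bb"
  [2..3]=∅  "ba"
  [3..4]=∅  "ab"
  [4..5]=∅  "ba"
  [0..2]=∅  "bbb"
  [1..3]={X2}  "bba"  orig:{}
  [2..4]=∅  "bab"
  [3..5]=∅  "aba"
  [0..3]={A}  "bbba"
  [1..4]=∅  "bbab"
  [2..5]=∅  "baba"
  [0..4]=∅  "bbbab"
  [1..5]=∅  "bbaba"
  [0..5]=∅  "bbbaba"

S ∉ T[0,5] ⇒ NO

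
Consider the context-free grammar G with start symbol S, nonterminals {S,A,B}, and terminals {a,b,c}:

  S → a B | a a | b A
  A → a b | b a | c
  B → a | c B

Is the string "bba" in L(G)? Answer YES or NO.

CNF form of G:
  S -> T0 B | T0 T0 | T1 A
  A -> T0 T1 | T1 T0 | c
  B -> T2 B | a
  T0 -> a
  T1 -> b
  T2 -> c

CYK fill:
  cell(0,0) b: {T1}  orig:{}
  cell(1,1) b: {T1}  orig:{}
  cell(2,2) a: {B,T0}  orig:{B}
  cell(0,1) bb: ∅
  cell(1,2) ba: {A}
  cell(0,2) bba: {S}

S ∈ T[0,2] ⇒ YES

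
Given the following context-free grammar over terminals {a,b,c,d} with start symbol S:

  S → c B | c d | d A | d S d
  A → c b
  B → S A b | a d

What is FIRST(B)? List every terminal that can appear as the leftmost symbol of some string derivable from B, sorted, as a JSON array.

FIRST iteration:
iter 1:
  A via A→c b: +{c}
  B via B→a d: +{a}
  S via S→c B: +{c}
  S via S→d A: +{d}
  FIRST(S)={c,d}  FIRST(A)={c}  FIRST(B)={a}
iter 2:
  B via B→S A b: +{c,d}
  FIRST(S)={c,d}  FIRST(A)={c}  FIRST(B)={a,c,d}
iter 3: (no change)
  FIRST(S)={c,d}  FIRST(A)={c}  FIRST(B)={a,c,d}

FIRST(B) = ["a", "c", "d"]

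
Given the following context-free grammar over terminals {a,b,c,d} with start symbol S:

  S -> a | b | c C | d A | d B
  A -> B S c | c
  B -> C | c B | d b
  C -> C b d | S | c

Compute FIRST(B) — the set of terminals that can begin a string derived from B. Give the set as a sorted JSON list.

FIRST iteration:
[1]
  A via A→c: +{c}
  B via B→c B: +{c}
  B via B→d b: +{d}
  C via C→c: +{c}
  S via S→a: +{a}
  S via S→b: +{b}
  S via S→c C: +{c}
  S via S→d A: +{d}
  S: {a,b,c,d}  A: {c}  B: {c,d}  C: {c}
[2]
  A via A→B S c: +{d}
  C via C→S: +{a,b,d}
  S: {a,b,c,d}  A: {c,d}  B: {c,d}  C: {a,b,c,d}
[3]
  B via B→C: +{a,b}
  S: {a,b,c,d}  A: {c,d}  B: {a,b,c,d}  C: {a,b,c,d}
[4]
  A via A→B S c: +{a,b}
  S: {a,b,c,d}  A: {a,b,c,d}  B: {a,b,c,d}  C: {a,b,c,d}
[5] done
  S: {a,b,c,d}  A: {a,b,c,d}  B: {a,b,c,d}  C: {a,b,c,d}

FIRST(B) = ["a", "b", "c", "d"]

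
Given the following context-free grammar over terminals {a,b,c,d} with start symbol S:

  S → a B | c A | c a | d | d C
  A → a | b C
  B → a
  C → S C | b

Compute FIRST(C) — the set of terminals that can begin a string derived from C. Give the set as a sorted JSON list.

Compute FIRST by fixpoint:
iter 1:
  A via A→a: +{a}
  A via A→b C: +{b}
  B via B→a: +{a}
  C via C→b: +{b}
  S via S→a B: +{a}
  S via S→c A: +{c}
  S via S→d: +{d}
  S: {a,c,d}  A: {a,b}  B: {a}  C: {b}
iter 2:
  C via C→S C: +{a,c,d}
  S: {a,c,d}  A: {a,b}  B: {a}  C: {a,b,c,d}
iter 3: done
  S: {a,c,d}  A: {a,b}  B: {a}  C: {a,b,c,d}

FIRST(C) = ["a", "b", "c", "d"]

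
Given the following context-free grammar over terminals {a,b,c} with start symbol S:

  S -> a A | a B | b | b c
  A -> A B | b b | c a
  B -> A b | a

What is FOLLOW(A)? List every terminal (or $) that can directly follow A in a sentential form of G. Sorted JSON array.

FIRST iteration:
round 1:
  A via A→b b: +{b}
  A via A→c a: +{c}
  B via B→A b: +{b,c}
  B via B→a: +{a}
  S via S→a A: +{a}
  S via S→b: +{b}
  S: {a,b}  A: {b,c}  B: {a,b,c}
round 2: — fixpoint
  S: {a,b}  A: {b,c}  B: {a,b,c}

Compute FOLLOW by fixpoint:
initialize: $ ∈ FOLLOW(S)
[1]
  A→A B: FOLLOW(A) ⊇ FIRST(B) = {a,b,c}; new: +{a,b,c}
  A→A B: FOLLOW(B) ⊇ FOLLOW(A) ⊇ {a,b,c}; new: +{a,b,c}
  S→a A: FOLLOW(A) ⊇ FOLLOW(S) ⊇ {$}; new: +{$}
  S→a B: FOLLOW(B) ⊇ FOLLOW(S) ⊇ {$}; new: +{$}
  FOLLOW[S]={$}  FOLLOW[A]={$,a,b,c}  FOLLOW[B]={$,a,b,c}
[2] — fixpoint
  FOLLOW[S]={$}  FOLLOW[A]={$,a,b,c}  FOLLOW[B]={$,a,b,c}

FOLLOW(A) = ["$", "a", "b", "c"]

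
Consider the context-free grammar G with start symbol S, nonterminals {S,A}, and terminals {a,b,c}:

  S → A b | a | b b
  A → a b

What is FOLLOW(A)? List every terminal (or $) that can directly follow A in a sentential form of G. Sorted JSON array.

Compute FIRST by fixpoint:
[1]
  A via A→a b: +{a}
  S via S→A b: +{a}
  S via S→b b: +{b}
  FIRST(S)={a,b}  FIRST(A)={a}
[2] — fixpoint
  FIRST(S)={a,b}  FIRST(A)={a}

FOLLOW iteration:
seed FOLLOW(S) with $
iter 1:
  S→A b: FOLLOW(A) ⊇ FIRST(b) = {b}; new: +{b}
  S: {$}  A: {b}
iter 2: done
  S: {$}  A: {b}

FOLLOW(A) = ["b"]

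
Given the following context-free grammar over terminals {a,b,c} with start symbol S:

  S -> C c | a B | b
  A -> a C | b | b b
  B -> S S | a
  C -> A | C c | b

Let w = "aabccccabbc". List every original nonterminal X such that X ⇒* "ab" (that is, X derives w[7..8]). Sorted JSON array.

CNF form of G:
  S -> C T2 | T0 B | b
  A -> T0 C | T1 T1 | b
  B -> S S | a
  C -> C T2 | T0 C | T1 T1 | b
  T0 -> a
  T1 -> b
  T2 -> c

CYK table (by increasing span) — only the sub-triangle for w[7..8]:
  T[7,7] 'a' = {B,T0}  orig:{B}
  T[8,8] 'b' = {A,C,S,T1}  orig:{A,C,S}
  T[7,8] 'ab' = {A,C}

Original NTs in T[7,8] deriving "ab": ["A", "C"]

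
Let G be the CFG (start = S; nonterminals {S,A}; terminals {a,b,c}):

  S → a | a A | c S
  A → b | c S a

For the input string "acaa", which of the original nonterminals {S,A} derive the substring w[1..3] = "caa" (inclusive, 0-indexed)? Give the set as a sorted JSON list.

CNF form of G:
  S -> T0 S | T1 A | a
  A -> T0 X2 | b
  T0 -> c
  T1 -> a
  X2 -> S T1

Fill CYK table bottom-up (cells [i..j] with 1 ≤ i ≤ j ≤ 3 only):
  [1..1]={T0}  "c"  orig:{}
  [2..2]={S,T1}  "a"  orig:{S}
  [3..3]={S,T1}  "a"  orig:{S}
  [1..2]={S}  "ca"
  [2..3]={X2}  "aa"  orig:{}
  [1..3]={A,X2}  "caa"  orig:{A}

Original NTs in T[1,3] deriving "caa": ["A"]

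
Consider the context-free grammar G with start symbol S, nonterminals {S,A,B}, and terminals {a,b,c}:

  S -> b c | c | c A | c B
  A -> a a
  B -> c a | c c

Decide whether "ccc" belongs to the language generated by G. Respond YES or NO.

Convert to CNF:
  S -> T1 A | T1 B | T2 T1 | c
  A -> T0 T0
  B -> T1 T0 | T1 T1
  T0 -> a
  T1 -> c
  T2 -> b

Fill CYK table bottom-up:
  cell(0,0) c: {S,T1}  orig:{S}
  cell(1,1) c: {S,T1}  orig:{S}
  cell(2,2) c: {S,T1}  orig:{S}
  cell(0,1) cc: {B}
  cell(1,2) cc: {B}
  cell(0,2) ccc: {S}

S ∈ T[0,2] ⇒ YES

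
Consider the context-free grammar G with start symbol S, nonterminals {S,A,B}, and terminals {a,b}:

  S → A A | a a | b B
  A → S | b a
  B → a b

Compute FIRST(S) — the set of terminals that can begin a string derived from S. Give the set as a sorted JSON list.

FIRST sets, iterate to fixpoint:
round 1:
  A via A→b a: +{b}
  B via B→a b: +{a}
  S via S→A A: +{b}
  S via S→a a: +{a}
  FIRST(S)={a,b}  FIRST(A)={b}  FIRST(B)={a}
round 2:
  A via A→S: +{a}
  FIRST(S)={a,b}  FIRST(A)={a,b}  FIRST(B)={a}
round 3: (stable)
  FIRST(S)={a,b}  FIRST(A)={a,b}  FIRST(B)={a}

FIRST(S) = ["a", "b"]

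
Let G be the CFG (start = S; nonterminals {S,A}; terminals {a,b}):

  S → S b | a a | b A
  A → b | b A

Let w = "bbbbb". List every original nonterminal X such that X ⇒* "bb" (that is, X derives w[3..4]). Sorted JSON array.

CNF form of G:
  S -> S T0 | T0 A | T1 T1
  A -> T0 A | b
  T0 -> b
  T1 -> a

Fill CYK table bottom-up, restricted to cells inside w[3..4]:
  cell(3,3) b: {A,T0}  orig:{A}
  cell(4,4) b: {A,T0}  orig:{A}
  cell(3,4) bb: {A,S}

Original NTs in T[3,4] deriving "bb": ["A", "S"]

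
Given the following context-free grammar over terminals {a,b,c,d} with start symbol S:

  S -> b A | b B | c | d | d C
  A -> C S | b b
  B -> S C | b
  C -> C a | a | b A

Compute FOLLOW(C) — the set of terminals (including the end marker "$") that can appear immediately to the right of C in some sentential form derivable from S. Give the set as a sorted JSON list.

Compute FIRST by fixpoint:
round 1:
  A via A→b b: +{b}
  B via B→b: +{b}
  C via C→a: +{a}
  C via C→b A: +{b}
  S via S→b A: +{b}
  S via S→c: +{c}
  S via S→d: +{d}
  S: {b,c,d}  A: {b}  B: {b}  C: {a,b}
round 2:
  A via A→C S: +{a}
  B via B→S C: +{c,d}
  S: {b,c,d}  A: {a,b}  B: {b,c,d}  C: {a,b}
round 3: done
  S: {b,c,d}  A: {a,b}  B: {b,c,d}  C: {a,b}

FOLLOW iteration:
FOLLOW(S) := {$}
round 1:
  A→C S: FOLLOW(C) ⊇ FIRST(S) = {b,c,d}; new: +{b,c,d}
  B→S C: FOLLOW(S) ⊇ FIRST(C) = {a,b}; new: +{a,b}
  C→C a: FOLLOW(C) ⊇ FIRST(a) = {a}; new: +{a}
  C→b A: FOLLOW(A) ⊇ FOLLOW(C) ⊇ {a,b,c,d}; new: +{a,b,c,d}
  S→b A: FOLLOW(A) ⊇ FOLLOW(S) ⊇ {$,a,b}; new: +{$}
  S→b B: FOLLOW(B) ⊇ FOLLOW(S) ⊇ {$,a,b}; new: +{$,a,b}
  S→d C: FOLLOW(C) ⊇ FOLLOW(S) ⊇ {$,a,b}; new: +{$}
  FOLLOW[S]={$,a,b}  FOLLOW[A]={$,a,b,c,d}  FOLLOW[B]={$,a,b}  FOLLOW[C]={$,a,b,c,d}
round 2:
  A→C S: FOLLOW(S) ⊇ FOLLOW(A) ⊇ {$,a,b,c,d}; new: +{c,d}
  S→b B: FOLLOW(B) ⊇ FOLLOW(S) ⊇ {$,a,b,c,d}; new: +{c,d}
  FOLLOW[S]={$,a,b,c,d}  FOLLOW[A]={$,a,b,c,d}  FOLLOW[B]={$,a,b,c,d}  FOLLOW[C]={$,a,b,c,d}
round 3: — fixpoint
  FOLLOW[S]={$,a,b,c,d}  FOLLOW[A]={$,a,b,c,d}  FOLLOW[B]={$,a,b,c,d}  FOLLOW[C]={$,a,b,c,d}

FOLLOW(C) = ["$", "a", "b", "c", "d"]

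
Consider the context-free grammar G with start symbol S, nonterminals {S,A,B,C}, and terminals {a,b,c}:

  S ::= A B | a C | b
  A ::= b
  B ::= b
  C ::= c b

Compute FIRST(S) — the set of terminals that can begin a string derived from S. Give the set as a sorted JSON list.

Compute FIRST by fixpoint:
round 1:
  A via A→b: +{b}
  B via B→b: +{b}
  C via C→c b: +{c}
  S via S→A B: +{b}
  S via S→a C: +{a}
  FIRST[S]={a,b}  FIRST[A]={b}  FIRST[B]={b}  FIRST[C]={c}
round 2: (no change)
  FIRST[S]={a,b}  FIRST[A]={b}  FIRST[B]={b}  FIRST[C]={c}

FIRST(S) = ["a", "b"]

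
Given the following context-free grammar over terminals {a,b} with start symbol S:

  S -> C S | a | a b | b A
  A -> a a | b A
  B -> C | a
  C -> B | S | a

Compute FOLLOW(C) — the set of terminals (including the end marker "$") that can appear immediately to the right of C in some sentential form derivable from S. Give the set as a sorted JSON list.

FIRST iteration:
iter 1:
  A via A→a a: +{a}
  A via A→b A: +{b}
  B via B→a: +{a}
  C via C→B: +{a}
  S via S→C S: +{a}
  S via S→b A: +{b}
  FIRST(S)={a,b}  FIRST(A)={a,b}  FIRST(B)={a}  FIRST(C)={a}
iter 2:
  C via C→S: +{b}
  FIRST(S)={a,b}  FIRST(A)={a,b}  FIRST(B)={a}  FIRST(C)={a,b}
iter 3:
  B via B→C: +{b}
  FIRST(S)={a,b}  FIRST(A)={a,b}  FIRST(B)={a,b}  FIRST(C)={a,b}
iter 4: — fixpoint
  FIRST(S)={a,b}  FIRST(A)={a,b}  FIRST(B)={a,b}  FIRST(C)={a,b}

FOLLOW sets:
seed FOLLOW(S) with $
[1]
  S→C S: FOLLOW(C) ⊇ FIRST(S) = {a,b}; new: +{a,b}
  S→b A: FOLLOW(A) ⊇ FOLLOW(S) ⊇ {$}; new: +{$}
  FOLLOW[S]={$}  FOLLOW[A]={$}  FOLLOW[B]={}  FOLLOW[C]={a,b}
[2]
  C→B: FOLLOW(B) ⊇ FOLLOW(C) ⊇ {a,b}; new: +{a,b}
  C→S: FOLLOW(S) ⊇ FOLLOW(C) ⊇ {a,b}; new: +{a,b}
  S→b A: FOLLOW(A) ⊇ FOLLOW(S) ⊇ {$,a,b}; new: +{a,b}
  FOLLOW[S]={$,a,b}  FOLLOW[A]={$,a,b}  FOLLOW[B]={a,b}  FOLLOW[C]={a,b}
[3] (stable)
  FOLLOW[S]={$,a,b}  FOLLOW[A]={$,a,b}  FOLLOW[B]={a,b}  FOLLOW[C]={a,b}

FOLLOW(C) = ["a", "b"]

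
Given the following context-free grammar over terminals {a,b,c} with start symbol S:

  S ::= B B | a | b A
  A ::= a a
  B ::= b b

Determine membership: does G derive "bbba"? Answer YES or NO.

Convert to CNF:
  S -> B B | T1 A | a
  A -> T0 T0
  B -> T1 T1
  T0 -> a
  T1 -> b

CYK fill:
  cell(0,0) b: {T1}  orig:{}
  cell(1,1) b: {T1}  orig:{}
  cell(2,2) b: {T1}  orig:{}
  cell(3,3) a: {S,T0}  orig:{S}
  cell(0,1) bb: {B}
  cell(1,2) bb: {B}
  cell(2,3) ba: ∅
  cell(0,2) bbb: ∅
  cell(1,3) bba: ∅
  cell(0,3) bbba: ∅

S ∉ T[0,3] ⇒ NO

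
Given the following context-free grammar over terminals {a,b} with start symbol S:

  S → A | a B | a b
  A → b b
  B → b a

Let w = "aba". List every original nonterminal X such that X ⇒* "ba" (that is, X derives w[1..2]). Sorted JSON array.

CNF form of G:
  S -> T0 T0 | T1 B | T1 T0
  A -> T0 T0
  B -> T0 T1
  T0 -> b
  T1 -> a

CYK fill, restricted to cells inside w[1..2]:
  cell(1,1) b: {T0}  orig:{}
  cell(2,2) a: {T1}  orig:{}
  cell(1,2) ba: {B}

Original NTs in T[1,2] deriving "ba": ["B"]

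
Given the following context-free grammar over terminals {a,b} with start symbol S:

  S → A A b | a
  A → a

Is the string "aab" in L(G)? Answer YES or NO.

CNF form of G:
  S -> A X1 | a
  A -> a
  T0 -> b
  X1 -> A T0

CYK fill:
  cell(0,0) a: {A,S}
  cell(1,1) a: {A,S}
  cell(2,2) b: {T0}  orig:{}
  cell(0,1) aa: ∅
  cell(1,2) ab: {X1}  orig:{}
  cell(0,2) aab: {S}

S ∈ T[0,2] ⇒ YES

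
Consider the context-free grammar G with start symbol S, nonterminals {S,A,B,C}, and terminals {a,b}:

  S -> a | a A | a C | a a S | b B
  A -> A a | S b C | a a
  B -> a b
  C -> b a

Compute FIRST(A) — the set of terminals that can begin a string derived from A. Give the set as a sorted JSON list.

FIRST iteration:
iter 1:
  A via A→a a: +{a}
  B via B→a b: +{a}
  C via C→b a: +{b}
  S via S→a: +{a}
  S via S→b B: +{b}
  S: {a,b}  A: {a}  B: {a}  C: {b}
iter 2:
  A via A→S b C: +{b}
  S: {a,b}  A: {a,b}  B: {a}  C: {b}
iter 3: done
  S: {a,b}  A: {a,b}  B: {a}  C: {b}

FIRST(A) = ["a", "b"]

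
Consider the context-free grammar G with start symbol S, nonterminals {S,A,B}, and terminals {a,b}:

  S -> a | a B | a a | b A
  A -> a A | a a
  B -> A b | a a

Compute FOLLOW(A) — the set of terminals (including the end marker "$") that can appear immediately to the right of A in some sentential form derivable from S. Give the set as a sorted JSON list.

FIRST iteration:
iter 1:
  A via A→a A: +{a}
  B via B→A b: +{a}
  S via S→a: +{a}
  S via S→b A: +{b}
  FIRST(S)={a,b}  FIRST(A)={a}  FIRST(B)={a}
iter 2: — fixpoint
  FIRST(S)={a,b}  FIRST(A)={a}  FIRST(B)={a}

FOLLOW sets:
initialize: $ ∈ FOLLOW(S)
pass 1:
  B→A b: FOLLOW(A) ⊇ FIRST(b) = {b}; new: +{b}
  S→a B: FOLLOW(B) ⊇ FOLLOW(S) ⊇ {$}; new: +{$}
  S→b A: FOLLOW(A) ⊇ FOLLOW(S) ⊇ {$}; new: +{$}
  FOLLOW[S]={$}  FOLLOW[A]={$,b}  FOLLOW[B]={$}
pass 2: done
  FOLLOW[S]={$}  FOLLOW[A]={$,b}  FOLLOW[B]={$}

FOLLOW(A) = ["$", "b"]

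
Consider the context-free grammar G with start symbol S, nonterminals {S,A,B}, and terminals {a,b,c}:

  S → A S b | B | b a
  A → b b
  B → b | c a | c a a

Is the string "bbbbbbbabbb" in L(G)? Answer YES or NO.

Convert to CNF:
  S -> A X4 | T0 T2 | T1 T2 | T1 X5 | b
  A -> T0 T0
  B -> T1 T2 | T1 X3 | b
  T0 -> b
  T1 -> c
  T2 -> a
  X3 -> T2 T2
  X4 -> S T0
  X5 -> T2 T2

Fill CYK table bottom-up:
  T[0,0] 'b' = {B,S,T0}  orig:{B,S}
  T[1,1] 'b' = {B,S,T0}  orig:{B,S}
  T[2,2] 'b' = {B,S,T0}  orig:{B,S}
  T[3,3] 'b' = {B,S,T0}  orig:{B,S}
  T[4,4] 'b' = {B,S,T0}  orig:{B,S}
  T[5,5] 'b' = {B,S,T0}  orig:{B,S}
  T[6,6] 'b' = {B,S,T0}  orig:{B,S}
  T[7,7] 'a' = {T2}  orig:{}
  T[8,8] 'b' = {B,S,T0}  orig:{B,S}
  T[9,9] 'b' = {B,S,T0}  orig:{B,S}
  T[10,10] 'b' = {B,S,T0}  orig:{B,S}
  T[0,1] 'bb' = {A,X4}  orig:{A}
  T[1,2] 'bb' = {A,X4}  orig:{A}
  T[2,3] 'bb' = {A,X4}  orig:{A}
  T[3,4] 'bb' = {A,X4}  orig:{A}
  T[4,5] 'bb' = {A,X4}  orig:{A}
  T[5,6] 'bb' = {A,X4}  orig:{A}
  T[6,7] 'ba' = {S}
  T[7,8] 'ab' = ∅
  T[8,9] 'bb' = {A,X4}  orig:{A}
  T[9,10] 'bb' = {A,X4}  orig:{A}
  T[0,2] 'bbb' = ∅
  T[1,3] 'bbb' = ∅
  T[2,4] 'bbb' = ∅
  T[3,5] 'bbb' = ∅
  T[4,6] 'bbb' = ∅
  T[5,7] 'bba' = ∅
  T[6,8] 'bab' = {X4}  orig:{}
  T[7,9] 'abb' = ∅
  T[8,10] 'bbb' = ∅
  T[0,3] 'bbbb' = {S}
  T[1,4] 'bbbb' = {S}
  T[2,5] 'bbbb' = {S}
  T[3,6] 'bbbb' = {S}
  T[4,7] 'bbba' = ∅
  T[5,8] 'bbab' = ∅
  T[6,9] 'babb' = ∅
  T[7,10] 'abbb' = ∅
  T[0,4] 'bbbbb' = {X4}  orig:{}
  T[1,5] 'bbbbb' = {X4}  orig:{}
  T[2,6] 'bbbbb' = {X4}  orig:{}
  T[3,7] 'bbbba' = ∅
  T[4,8] 'bbbab' = {S}
  T[5,9] 'bbabb' = ∅
  T[6,10] 'babbb' = ∅
  T[0,5] 'bbbbbb' = ∅
  T[1,6] 'bbbbbb' = ∅
  T[2,7] 'bbbbba' = ∅
  T[3,8] 'bbbbab' = ∅
  T[4,9] 'bbbabb' = {X4}  orig:{}
  T[5,10] 'bbabbb' = ∅
  T[0,6] 'bbbbbbb' = {S}
  T[1,7] 'bbbbbba' = ∅
  T[2,8] 'bbbbbab' = ∅
  T[3,9] 'bbbbabb' = ∅
  T[4,10] 'bbbabbb' = ∅
  T[0,7] 'bbbbbbba' = ∅
  T[1,8] 'bbbbbbab' = ∅
  T[2,9] 'bbbbbabb' = {S}
  T[3,10] 'bbbbabbb' = ∅
  T[0,8] 'bbbbbbbab' = ∅
  T[1,9] 'bbbbbbabb' = ∅
  T[2,10] 'bbbbbabbb' = {X4}  orig:{}
  T[0,9] 'bbbbbbbabb' = ∅
  T[1,10] 'bbbbbbabbb' = ∅
  T[0,10] 'bbbbbbbabbb' = {S}

S ∈ T[0,10] ⇒ YES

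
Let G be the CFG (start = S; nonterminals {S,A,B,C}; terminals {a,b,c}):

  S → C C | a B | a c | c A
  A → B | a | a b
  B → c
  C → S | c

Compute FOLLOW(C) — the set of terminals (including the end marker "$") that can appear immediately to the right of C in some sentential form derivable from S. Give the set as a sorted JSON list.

Compute FIRST by fixpoint:
pass 1:
  A via A→a: +{a}
  B via B→c: +{c}
  C via C→c: +{c}
  S via S→C C: +{c}
  S via S→a B: +{a}
  S: {a,c}  A: {a}  B: {c}  C: {c}
pass 2:
  A via A→B: +{c}
  C via C→S: +{a}
  S: {a,c}  A: {a,c}  B: {c}  C: {a,c}
pass 3: done
  S: {a,c}  A: {a,c}  B: {c}  C: {a,c}

Compute FOLLOW by fixpoint:
initialize: $ ∈ FOLLOW(S)
round 1:
  S→C C: FOLLOW(C) ⊇ FIRST(C) = {a,c}; new: +{a,c}
  S→C C: FOLLOW(C) ⊇ FOLLOW(S) ⊇ {$}; new: +{$}
  S→a B: FOLLOW(B) ⊇ FOLLOW(S) ⊇ {$}; new: +{$}
  S→c A: FOLLOW(A) ⊇ FOLLOW(S) ⊇ {$}; new: +{$}
  FOLLOW[S]={$}  FOLLOW[A]={$}  FOLLOW[B]={$}  FOLLOW[C]={$,a,c}
round 2:
  C→S: FOLLOW(S) ⊇ FOLLOW(C) ⊇ {$,a,c}; new: +{a,c}
  S→a B: FOLLOW(B) ⊇ FOLLOW(S) ⊇ {$,a,c}; new: +{a,c}
  S→c A: FOLLOW(A) ⊇ FOLLOW(S) ⊇ {$,a,c}; new: +{a,c}
  FOLLOW[S]={$,a,c}  FOLLOW[A]={$,a,c}  FOLLOW[B]={$,a,c}  FOLLOW[C]={$,a,c}
round 3: (stable)
  FOLLOW[S]={$,a,c}  FOLLOW[A]={$,a,c}  FOLLOW[B]={$,a,c}  FOLLOW[C]={$,a,c}

FOLLOW(C) = ["$", "a", "c"]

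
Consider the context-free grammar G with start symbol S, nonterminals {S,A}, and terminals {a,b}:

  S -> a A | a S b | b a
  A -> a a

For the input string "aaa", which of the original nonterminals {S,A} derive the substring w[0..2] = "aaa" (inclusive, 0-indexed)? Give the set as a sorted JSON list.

CNF form of G:
  S -> T0 A | T0 X2 | T1 T0
  A -> T0 T0
  T0 -> a
  T1 -> b
  X2 -> S T1

CYK table (by increasing span) — only the sub-triangle for w[0..2]:
  T[0,0] 'a' = {T0}  orig:{}
  T[1,1] 'a' = {T0}  orig:{}
  T[2,2] 'a' = {T0}  orig:{}
  T[0,1] 'aa' = {A}
  T[1,2] 'aa' = {A}
  T[0,2] 'aaa' = {S}

Original NTs in T[0,2] deriving "aaa": ["S"]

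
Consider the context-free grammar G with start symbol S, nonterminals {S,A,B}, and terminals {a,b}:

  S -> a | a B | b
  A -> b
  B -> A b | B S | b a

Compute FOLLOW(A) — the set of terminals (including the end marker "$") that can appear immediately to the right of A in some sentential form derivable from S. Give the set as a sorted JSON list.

FIRST iteration:
round 1:
  A via A→b: +{b}
  B via B→A b: +{b}
  S via S→a: +{a}
  S via S→b: +{b}
  S: {a,b}  A: {b}  B: {b}
round 2: (stable)
  S: {a,b}  A: {b}  B: {b}

FOLLOW sets:
FOLLOW(S) := {$}
iter 1:
  B→A b: FOLLOW(A) ⊇ FIRST(b) = {b}; new: +{b}
  B→B S: FOLLOW(B) ⊇ FIRST(S) = {a,b}; new: +{a,b}
  B→B S: FOLLOW(S) ⊇ FOLLOW(B) ⊇ {a,b}; new: +{a,b}
  S→a B: FOLLOW(B) ⊇ FOLLOW(S) ⊇ {$,a,b}; new: +{$}
  FOLLOW(S)={$,a,b}  FOLLOW(A)={b}  FOLLOW(B)={$,a,b}
iter 2: (stable)
  FOLLOW(S)={$,a,b}  FOLLOW(A)={b}  FOLLOW(B)={$,a,b}

FOLLOW(A) = ["b"]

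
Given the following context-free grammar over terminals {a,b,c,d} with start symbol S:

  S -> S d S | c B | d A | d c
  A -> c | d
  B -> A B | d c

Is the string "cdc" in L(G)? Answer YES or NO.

Convert to CNF:
  S -> S X2 | T0 A | T0 T1 | T1 B
  A -> c | d
  B -> A B | T0 T1
  T0 -> d
  T1 -> c
  X2 -> T0 S

CYK table (by increasing span):
  T[0,0] 'c' = {A,T1}  orig:{A}
  T[1,1] 'd' = {A,T0}  orig:{A}
  T[2,2] 'c' = {A,T1}  orig:{A}
  T[0,1] 'cd' = ∅
  T[1,2] 'dc' = {B,S}
  T[0,2] 'cdc' = {B,S}

S ∈ T[0,2] ⇒ YES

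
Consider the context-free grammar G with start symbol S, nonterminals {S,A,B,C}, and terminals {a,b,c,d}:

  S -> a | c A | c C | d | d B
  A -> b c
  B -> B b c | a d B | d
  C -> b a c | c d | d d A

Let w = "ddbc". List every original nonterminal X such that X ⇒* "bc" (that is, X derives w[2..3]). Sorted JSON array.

CNF form of G:
  S -> T1 A | T1 C | T3 B | a | d
  A -> T0 T1
  B -> B X4 | T2 X5 | d
  C -> T0 X6 | T1 T3 | T3 X7
  T0 -> b
  T1 -> c
  T2 -> a
  T3 -> d
  X4 -> T0 T1
  X5 -> T3 B
  X6 -> T2 T1
  X7 -> T3 A

CYK table (by increasing span) (cells [i..j] with 2 ≤ i ≤ j ≤ 3 only):
  [2..2]={T0}  "b"  orig:{}
  [3..3]={T1}  "c"  orig:{}
  [2..3]={A,X4}  "bc"  orig:{A}

Original NTs in T[2,3] deriving "bc": ["A"]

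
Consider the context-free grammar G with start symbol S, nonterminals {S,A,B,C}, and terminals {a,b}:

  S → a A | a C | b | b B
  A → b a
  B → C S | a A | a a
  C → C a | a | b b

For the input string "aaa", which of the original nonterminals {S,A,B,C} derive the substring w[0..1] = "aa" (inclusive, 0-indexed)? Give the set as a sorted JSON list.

Convert to CNF:
  S -> T0 B | T1 A | T1 C | b
  A -> T0 T1
  B -> C S | T1 A | T1 T1
  C -> C T1 | T0 T0 | a
  T0 -> b
  T1 -> a

CYK fill (cells [i..j] with 0 ≤ i ≤ j ≤ 1 only):
  T[0,0] 'a' = {C,T1}  orig:{C}
  T[1,1] 'a' = {C,T1}  orig:{C}
  T[0,1] 'aa' = {B,C,S}

Original NTs in T[0,1] deriving "aa": ["B", "C", "S"]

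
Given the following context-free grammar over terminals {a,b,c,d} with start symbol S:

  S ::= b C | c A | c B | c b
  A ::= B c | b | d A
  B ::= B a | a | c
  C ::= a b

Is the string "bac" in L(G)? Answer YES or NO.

Convert to CNF:
  S -> T0 A | T0 B | T0 T3 | T3 C
  A -> B T0 | T1 A | b
  B -> B T2 | a | c
  C -> T2 T3
  T0 -> c
  T1 -> d
  T2 -> a
  T3 -> b

CYK table (by increasing span):
  [0..0]={A,T3}  "b"  orig:{A}
  [1..1]={B,T2}  "a"  orig:{B}
  [2..2]={B,T0}  "c"  orig:{B}
  [0..1]=∅  "ba"
  [1..2]={A}  "ac"
  [0..2]=∅  "bac"

S ∉ T[0,2] ⇒ NO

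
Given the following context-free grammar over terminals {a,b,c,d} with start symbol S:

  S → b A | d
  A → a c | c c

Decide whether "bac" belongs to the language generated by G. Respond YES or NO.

CNF form of G:
  S -> T2 A | d
  A -> T0 T1 | T1 T1
  T0 -> a
  T1 -> c
  T2 -> b

CYK table (by increasing span):
  cell(0,0) b: {T2}  orig:{}
  cell(1,1) a: {T0}  orig:{}
  cell(2,2) c: {T1}  orig:{}
  cell(0,1) ba: ∅
  cell(1,2) ac: {A}
  cell(0,2) bac: {S}

S ∈ T[0,2] ⇒ YES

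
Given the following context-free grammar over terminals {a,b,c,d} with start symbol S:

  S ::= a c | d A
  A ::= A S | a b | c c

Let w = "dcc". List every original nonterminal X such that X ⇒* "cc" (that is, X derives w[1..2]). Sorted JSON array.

Convert to CNF:
  S -> T0 T2 | T3 A
  A -> A S | T0 T1 | T2 T2
  T0 -> a
  T1 -> b
  T2 -> c
  T3 -> d

CYK table (by increasing span) (cells [i..j] with 1 ≤ i ≤ j ≤ 2 only):
  [1..1]={T2}  "c"  orig:{}
  [2..2]={T2}  "c"  orig:{}
  [1..2]={A}  "cc"

Original NTs in T[1,2] deriving "cc": ["A"]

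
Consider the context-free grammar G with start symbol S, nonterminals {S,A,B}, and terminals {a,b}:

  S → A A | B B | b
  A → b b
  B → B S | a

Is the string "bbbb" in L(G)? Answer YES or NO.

CNF form of G:
  S -> A A | B B | b
  A -> T0 T0
  B -> B S | a
  T0 -> b

CYK table (by increasing span):
  T[0,0] 'b' = {S,T0}  orig:{S}
  T[1,1] 'b' = {S,T0}  orig:{S}
  T[2,2] 'b' = {S,T0}  orig:{S}
  T[3,3] 'b' = {S,T0}  orig:{S}
  T[0,1] 'bb' = {A}
  T[1,2] 'bb' = {A}
  T[2,3] 'bb' = {A}
  T[0,2] 'bbb' = ∅
  T[1,3] 'bbb' = ∅
  T[0,3] 'bbbb' = {S}

S ∈ T[0,3] ⇒ YES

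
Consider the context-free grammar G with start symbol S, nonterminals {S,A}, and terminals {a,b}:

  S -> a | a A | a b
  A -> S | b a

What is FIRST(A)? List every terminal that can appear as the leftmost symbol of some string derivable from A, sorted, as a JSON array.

FIRST sets, iterate to fixpoint:
[1]
  A via A→b a: +{b}
  S via S→a: +{a}
  FIRST[S]={a}  FIRST[A]={b}
[2]
  A via A→S: +{a}
  FIRST[S]={a}  FIRST[A]={a,b}
[3] done
  FIRST[S]={a}  FIRST[A]={a,b}

FIRST(A) = ["a", "b"]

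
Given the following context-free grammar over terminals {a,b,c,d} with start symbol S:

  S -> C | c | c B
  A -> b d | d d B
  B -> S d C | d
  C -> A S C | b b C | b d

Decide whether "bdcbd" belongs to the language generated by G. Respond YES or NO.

Convert to CNF:
  S -> A X7 | T0 T1 | T0 X8 | T2 B | c
  A -> T0 T1 | T1 X3
  B -> S X4 | d
  C -> A X5 | T0 T1 | T0 X6
  T0 -> b
  T1 -> d
  T2 -> c
  X3 -> T1 B
  X4 -> T1 C
  X5 -> S C
  X6 -> T0 C
  X7 -> S C
  X8 -> T0 C

CYK fill:
  [0..0]={T0}  "b"  orig:{}
  [1..1]={B,T1}  "d"  orig:{B}
  [2..2]={S,T2}  "c"  orig:{S}
  [3..3]={T0}  "b"  orig:{}
  [4..4]={B,T1}  "d"  orig:{B}
  [0..1]={A,C,S}  "bd"
  [1..2]=∅  "dc"
  [2..3]=∅  "cb"
  [3..4]={A,C,S}  "bd"
  [0..2]=∅  "bdc"
  [1..3]=∅  "dcb"
  [2..4]={X5,X7}  "cbd"  orig:{}
  [0..3]=∅  "bdcb"
  [1..4]=∅  "dcbd"
  [0..4]={C,S}  "bdcbd"

S ∈ T[0,4] ⇒ YES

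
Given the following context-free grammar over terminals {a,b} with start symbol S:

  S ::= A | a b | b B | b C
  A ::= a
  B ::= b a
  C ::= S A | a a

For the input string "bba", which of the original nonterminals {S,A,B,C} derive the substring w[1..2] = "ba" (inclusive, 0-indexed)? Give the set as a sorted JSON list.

CNF form of G:
  S -> T0 B | T0 C | T1 T0 | a
  A -> a
  B -> T0 T1
  C -> S A | T1 T1
  T0 -> b
  T1 -> a

CYK table (by increasing span) — only the sub-triangle for w[1..2]:
  [1..1]={T0}  "b"  orig:{}
  [2..2]={A,S,T1}  "a"  orig:{A,S}
  [1..2]={B}  "ba"

Original NTs in T[1,2] deriving "ba": ["B"]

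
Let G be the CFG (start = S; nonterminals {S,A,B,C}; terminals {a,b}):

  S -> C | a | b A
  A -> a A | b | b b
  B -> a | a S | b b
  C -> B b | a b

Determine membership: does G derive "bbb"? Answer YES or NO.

Convert to CNF:
  S -> B T1 | T0 T1 | T1 A | a
  A -> T0 A | T1 T1 | b
  B -> T0 S | T1 T1 | a
  C -> B T1 | T0 T1
  T0 -> a
  T1 -> b

CYK table (by increasing span):
  T[0,0] 'b' = {A,T1}  orig:{A}
  T[1,1] 'b' = {A,T1}  orig:{A}
  T[2,2] 'b' = {A,T1}  orig:{A}
  T[0,1] 'bb' = {A,B,S}
  T[1,2] 'bb' = {A,B,S}
  T[0,2] 'bbb' = {C,S}

S ∈ T[0,2] ⇒ YES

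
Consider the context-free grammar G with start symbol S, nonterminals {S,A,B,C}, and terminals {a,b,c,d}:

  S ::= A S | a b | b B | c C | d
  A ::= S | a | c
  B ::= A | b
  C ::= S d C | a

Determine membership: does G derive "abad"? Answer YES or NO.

Convert to CNF:
  S -> A S | T0 T1 | T1 B | T2 C | d
  A -> A S | T0 T1 | T1 B | T2 C | a | c | d
  B -> A S | T0 T1 | T1 B | T2 C | a | b | c | d
  C -> S X4 | a
  T0 -> a
  T1 -> b
  T2 -> c
  T3 -> d
  X4 -> T3 C

Fill CYK table bottom-up:
  [0..0]={A,B,C,T0}  "a"  orig:{A,B,C}
  [1..1]={B,T1}  "b"  orig:{B}
  [2..2]={A,B,C,T0}  "a"  orig:{A,B,C}
  [3..3]={A,B,S,T3}  "d"  orig:{A,B,S}
  [0..1]={A,B,S}  "ab"
  [1..2]={A,B,S}  "ba"
  [2..3]={A,B,S}  "ad"
  [0..2]={A,B,S}  "aba"
  [1..3]={A,B,S}  "bad"
  [0..3]={A,B,S}  "abad"

S ∈ T[0,3] ⇒ YES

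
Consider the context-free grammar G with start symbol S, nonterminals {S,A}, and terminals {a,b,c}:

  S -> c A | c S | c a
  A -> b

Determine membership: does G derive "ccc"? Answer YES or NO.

CNF form of G:
  S -> T0 A | T0 S | T0 T1
  A -> b
  T0 -> c
  T1 -> a

CYK table (by increasing span):
  cell(0,0) c: {T0}  orig:{}
  cell(1,1) c: {T0}  orig:{}
  cell(2,2) c: {T0}  orig:{}
  cell(0,1) cc: ∅
  cell(1,2) cc: ∅
  cell(0,2) ccc: ∅

S ∉ T[0,2] ⇒ NO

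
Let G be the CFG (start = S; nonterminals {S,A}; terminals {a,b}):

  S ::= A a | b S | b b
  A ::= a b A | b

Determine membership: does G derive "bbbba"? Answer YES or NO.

Convert to CNF:
  S -> A T0 | T1 S | T1 T1
  A -> T0 X2 | b
  T0 -> a
  T1 -> b
  X2 -> T1 A

CYK fill:
  T[0,0] 'b' = {A,T1}  orig:{A}
  T[1,1] 'b' = {A,T1}  orig:{A}
  T[2,2] 'b' = {A,T1}  orig:{A}
  T[3,3] 'b' = {A,T1}  orig:{A}
  T[4,4] 'a' = {T0}  orig:{}
  T[0,1] 'bb' = {S,X2}  orig:{S}
  T[1,2] 'bb' = {S,X2}  orig:{S}
  T[2,3] 'bb' = {S,X2}  orig:{S}
  T[3,4] 'ba' = {S}
  T[0,2] 'bbb' = {S}
  T[1,3] 'bbb' = {S}
  T[2,4] 'bba' = {S}
  T[0,3] 'bbbb' = {S}
  T[1,4] 'bbba' = {S}
  T[0,4] 'bbbba' = {S}

S ∈ T[0,4] ⇒ YES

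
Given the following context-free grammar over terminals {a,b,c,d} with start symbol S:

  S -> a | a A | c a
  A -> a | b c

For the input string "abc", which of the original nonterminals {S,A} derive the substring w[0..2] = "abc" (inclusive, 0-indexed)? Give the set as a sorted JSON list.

Convert to CNF:
  S -> T1 T2 | T2 A | a
  A -> T0 T1 | a
  T0 -> b
  T1 -> c
  T2 -> a

CYK table (by increasing span) (cells [i..j] with 0 ≤ i ≤ j ≤ 2 only):
  [0..0]={A,S,T2}  "a"  orig:{A,S}
  [1..1]={T0}  "b"  orig:{}
  [2..2]={T1}  "c"  orig:{}
  [0..1]=∅  "ab"
  [1..2]={A}  "bc"
  [0..2]={S}  "abc"

Original NTs in T[0,2] deriving "abc": ["S"]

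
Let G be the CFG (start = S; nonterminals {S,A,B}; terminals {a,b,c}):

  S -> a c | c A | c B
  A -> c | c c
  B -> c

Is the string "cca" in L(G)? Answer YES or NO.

CNF form of G:
  S -> T0 A | T0 B | T1 T0
  A -> T0 T0 | c
  B -> c
  T0 -> c
  T1 -> a

Fill CYK table bottom-up:
  T[0,0] 'c' = {A,B,T0}  orig:{A,B}
  T[1,1] 'c' = {A,B,T0}  orig:{A,B}
  T[2,2] 'a' = {T1}  orig:{}
  T[0,1] 'cc' = {A,S}
  T[1,2] 'ca' = ∅
  T[0,2] 'cca' = ∅

S ∉ T[0,2] ⇒ NO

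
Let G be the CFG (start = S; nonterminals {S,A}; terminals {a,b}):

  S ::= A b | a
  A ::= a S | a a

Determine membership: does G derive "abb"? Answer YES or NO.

Convert to CNF:
  S -> A T1 | a
  A -> T0 S | T0 T0
  T0 -> a
  T1 -> b

Fill CYK table bottom-up:
  T[0,0] 'a' = {S,T0}  orig:{S}
  T[1,1] 'b' = {T1}  orig:{}
  T[2,2] 'b' = {T1}  orig:{}
  T[0,1] 'ab' = ∅
  T[1,2] 'bb' = ∅
  T[0,2] 'abb' = ∅

S ∉ T[0,2] ⇒ NO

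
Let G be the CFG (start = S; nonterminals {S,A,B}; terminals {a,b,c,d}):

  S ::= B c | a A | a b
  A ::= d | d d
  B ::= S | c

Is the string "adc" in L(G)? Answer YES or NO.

CNF form of G:
  S -> B T1 | T2 A | T2 T3
  A -> T0 T0 | d
  B -> B T1 | T2 A | T2 T3 | c
  T0 -> d
  T1 -> c
  T2 -> a
  T3 -> b

Fill CYK table bottom-up:
  cell(0,0) a: {T2}  orig:{}
  cell(1,1) d: {A,T0}  orig:{A}
  cell(2,2) c: {B,T1}  orig:{B}
  cell(0,1) ad: {B,S}
  cell(1,2) dc: ∅
  cell(0,2) adc: {B,S}

S ∈ T[0,2] ⇒ YES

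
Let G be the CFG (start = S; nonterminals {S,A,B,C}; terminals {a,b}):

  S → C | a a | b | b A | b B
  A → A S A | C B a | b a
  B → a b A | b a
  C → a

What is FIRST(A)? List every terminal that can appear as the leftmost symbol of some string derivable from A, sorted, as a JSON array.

FIRST iteration:
pass 1:
  A via A→b a: +{b}
  B via B→a b A: +{a}
  B via B→b a: +{b}
  C via C→a: +{a}
  S via S→C: +{a}
  S via S→b: +{b}
  S: {a,b}  A: {b}  B: {a,b}  C: {a}
pass 2:
  A via A→C B a: +{a}
  S: {a,b}  A: {a,b}  B: {a,b}  C: {a}
pass 3: done
  S: {a,b}  A: {a,b}  B: {a,b}  C: {a}

FIRST(A) = ["a", "b"]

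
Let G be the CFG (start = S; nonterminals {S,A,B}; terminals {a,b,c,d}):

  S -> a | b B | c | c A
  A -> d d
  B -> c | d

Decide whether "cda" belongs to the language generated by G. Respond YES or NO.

CNF form of G:
  S -> T1 B | T2 A | a | c
  A -> T0 T0
  B -> c | d
  T0 -> d
  T1 -> b
  T2 -> c

CYK table (by increasing span):
  [0..0]={B,S,T2}  "c"  orig:{B,S}
  [1..1]={B,T0}  "d"  orig:{B}
  [2..2]={S}  "a"
  [0..1]=∅  "cd"
  [1..2]=∅  "da"
  [0..2]=∅  "cda"

S ∉ T[0,2] ⇒ NO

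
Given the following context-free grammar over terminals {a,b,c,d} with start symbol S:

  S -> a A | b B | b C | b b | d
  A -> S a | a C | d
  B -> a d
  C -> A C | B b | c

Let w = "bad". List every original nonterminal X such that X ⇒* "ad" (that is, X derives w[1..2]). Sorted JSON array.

Convert to CNF:
  S -> T0 A | T2 B | T2 C | T2 T2 | d
  A -> S T0 | T0 C | d
  B -> T0 T1
  C -> A C | B T2 | c
  T0 -> a
  T1 -> d
  T2 -> b

Fill CYK table bottom-up (cells [i..j] with 1 ≤ i ≤ j ≤ 2 only):
  T[1,1] 'a' = {T0}  orig:{}
  T[2,2] 'd' = {A,S,T1}  orig:{A,S}
  T[1,2] 'ad' = {B,S}

Original NTs in T[1,2] deriving "ad": ["B", "S"]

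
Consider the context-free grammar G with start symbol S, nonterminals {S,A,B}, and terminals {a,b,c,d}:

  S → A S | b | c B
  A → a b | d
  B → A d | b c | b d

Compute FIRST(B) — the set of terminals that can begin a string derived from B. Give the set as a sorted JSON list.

Compute FIRST by fixpoint:
pass 1:
  A via A→a b: +{a}
  A via A→d: +{d}
  B via B→A d: +{a,d}
  B via B→b c: +{b}
  S via S→A S: +{a,d}
  S via S→b: +{b}
  S via S→c B: +{c}
  FIRST(S)={a,b,c,d}  FIRST(A)={a,d}  FIRST(B)={a,b,d}
pass 2: — fixpoint
  FIRST(S)={a,b,c,d}  FIRST(A)={a,d}  FIRST(B)={a,b,d}

FIRST(B) = ["a", "b", "d"]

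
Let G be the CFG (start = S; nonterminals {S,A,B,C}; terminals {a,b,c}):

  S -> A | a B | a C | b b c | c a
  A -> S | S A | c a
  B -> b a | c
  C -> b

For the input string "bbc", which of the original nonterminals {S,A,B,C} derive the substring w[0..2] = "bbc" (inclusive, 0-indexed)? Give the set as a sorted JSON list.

CNF form of G:
  S -> S A | T0 B | T0 C | T1 X4 | T2 T0
  A -> S A | T0 B | T0 C | T1 X3 | T2 T0
  B -> T1 T0 | c
  C -> b
  T0 -> a
  T1 -> b
  T2 -> c
  X3 -> T1 T2
  X4 -> T1 T2

CYK table (by increasing span) — only the sub-triangle for w[0..2]:
  T[0,0] 'b' = {C,T1}  orig:{C}
  T[1,1] 'b' = {C,T1}  orig:{C}
  T[2,2] 'c' = {B,T2}  orig:{B}
  T[0,1] 'bb' = ∅
  T[1,2] 'bc' = {X3,X4}  orig:{}
  T[0,2] 'bbc' = {A,S}

Original NTs in T[0,2] deriving "bbc": ["A", "S"]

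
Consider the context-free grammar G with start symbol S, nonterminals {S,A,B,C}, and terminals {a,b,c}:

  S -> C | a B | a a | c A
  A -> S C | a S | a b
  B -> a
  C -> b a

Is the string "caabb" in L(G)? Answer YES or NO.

Convert to CNF:
  S -> T0 B | T0 T0 | T1 T0 | T2 A
  A -> S C | T0 S | T0 T1
  B -> a
  C -> T1 T0
  T0 -> a
  T1 -> b
  T2 -> c

CYK fill:
  T[0,0] 'c' = {T2}  orig:{}
  T[1,1] 'a' = {B,T0}  orig:{B}
  T[2,2] 'a' = {B,T0}  orig:{B}
  T[3,3] 'b' = {T1}  orig:{}
  T[4,4] 'b' = {T1}  orig:{}
  T[0,1] 'ca' = ∅
  T[1,2] 'aa' = {S}
  T[2,3] 'ab' = {A}
  T[3,4] 'bb' = ∅
  T[0,2] 'caa' = ∅
  T[1,3] 'aab' = ∅
  T[2,4] 'abb' = ∅
  T[0,3] 'caab' = ∅
  T[1,4] 'aabb' = ∅
  T[0,4] 'caabb' = ∅

S ∉ T[0,4] ⇒ NO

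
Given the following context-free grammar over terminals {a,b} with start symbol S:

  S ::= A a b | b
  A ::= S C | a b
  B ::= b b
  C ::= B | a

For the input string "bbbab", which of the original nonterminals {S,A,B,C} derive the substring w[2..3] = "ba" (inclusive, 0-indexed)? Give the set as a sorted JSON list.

CNF form of G:
  S -> A X2 | b
  A -> S C | T0 T1
  B -> T1 T1
  C -> T1 T1 | a
  T0 -> a
  T1 -> b
  X2 -> T0 T1

Fill CYK table bottom-up, restricted to cells inside w[2..3]:
  T[2,2] 'b' = {S,T1}  orig:{S}
  T[3,3] 'a' = {C,T0}  orig:{C}
  T[2,3] 'ba' = {A}

Original NTs in T[2,3] deriving "ba": ["A"]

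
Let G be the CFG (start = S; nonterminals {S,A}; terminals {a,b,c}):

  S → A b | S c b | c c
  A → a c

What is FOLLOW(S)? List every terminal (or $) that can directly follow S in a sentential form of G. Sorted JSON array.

FIRST sets, iterate to fixpoint:
[1]
  A via A→a c: +{a}
  S via S→A b: +{a}
  S via S→c c: +{c}
  FIRST[S]={a,c}  FIRST[A]={a}
[2] — fixpoint
  FIRST[S]={a,c}  FIRST[A]={a}

FOLLOW iteration:
initialize: $ ∈ FOLLOW(S)
round 1:
  S→A b: FOLLOW(A) ⊇ FIRST(b) = {b}; new: +{b}
  S→S c b: FOLLOW(S) ⊇ FIRST(c) = {c}; new: +{c}
  FOLLOW[S]={$,c}  FOLLOW[A]={b}
round 2: (no change)
  FOLLOW[S]={$,c}  FOLLOW[A]={b}

FOLLOW(S) = ["$", "c"]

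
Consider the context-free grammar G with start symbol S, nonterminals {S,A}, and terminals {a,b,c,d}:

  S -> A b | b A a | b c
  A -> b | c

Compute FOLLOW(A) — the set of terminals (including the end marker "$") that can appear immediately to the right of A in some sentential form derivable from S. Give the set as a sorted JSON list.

FIRST iteration:
[1]
  A via A→b: +{b}
  A via A→c: +{c}
  S via S→A b: +{b,c}
  FIRST(S)={b,c}  FIRST(A)={b,c}
[2] — fixpoint
  FIRST(S)={b,c}  FIRST(A)={b,c}

FOLLOW sets:
seed FOLLOW(S) with $
iter 1:
  S→A b: FOLLOW(A) ⊇ FIRST(b) = {b}; new: +{b}
  S→b A a: FOLLOW(A) ⊇ FIRST(a) = {a}; new: +{a}
  S: {$}  A: {a,b}
iter 2: (no change)
  S: {$}  A: {a,b}

FOLLOW(A) = ["a", "b"]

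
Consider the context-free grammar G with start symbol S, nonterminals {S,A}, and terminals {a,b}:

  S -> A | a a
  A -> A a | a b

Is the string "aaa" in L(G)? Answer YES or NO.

Convert to CNF:
  S -> A T0 | T0 T0 | T0 T1
  A -> A T0 | T0 T1
  T0 -> a
  T1 -> b

Fill CYK table bottom-up:
  [0..0]={T0}  "a"  orig:{}
  [1..1]={T0}  "a"  orig:{}
  [2..2]={T0}  "a"  orig:{}
  [0..1]={S}  "aa"
  [1..2]={S}  "aa"
  [0..2]=∅  "aaa"

S ∉ T[0,2] ⇒ NO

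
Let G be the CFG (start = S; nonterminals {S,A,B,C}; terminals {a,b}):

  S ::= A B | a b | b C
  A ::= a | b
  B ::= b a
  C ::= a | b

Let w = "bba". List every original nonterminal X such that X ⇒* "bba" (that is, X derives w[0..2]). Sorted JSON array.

CNF form of G:
  S -> A B | T0 C | T1 T0
  A -> a | b
  B -> T0 T1
  C -> a | b
  T0 -> b
  T1 -> a

CYK fill, restricted to cells inside w[0..2]:
  cell(0,0) b: {A,C,T0}  orig:{A,C}
  cell(1,1) b: {A,C,T0}  orig:{A,C}
  cell(2,2) a: {A,C,T1}  orig:{A,C}
  cell(0,1) bb: {S}
  cell(1,2) ba: {B,S}
  cell(0,2) bba: {S}

Original NTs in T[0,2] deriving "bba": ["S"]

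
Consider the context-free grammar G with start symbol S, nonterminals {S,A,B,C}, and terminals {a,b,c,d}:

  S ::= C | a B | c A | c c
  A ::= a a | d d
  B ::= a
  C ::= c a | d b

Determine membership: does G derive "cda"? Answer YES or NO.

Convert to CNF:
  S -> T0 B | T1 T3 | T2 A | T2 T0 | T2 T2
  A -> T0 T0 | T1 T1
  B -> a
  C -> T1 T3 | T2 T0
  T0 -> a
  T1 -> d
  T2 -> c
  T3 -> b

CYK fill:
  T[0,0] 'c' = {T2}  orig:{}
  T[1,1] 'd' = {T1}  orig:{}
  T[2,2] 'a' = {B,T0}  orig:{B}
  T[0,1] 'cd' = ∅
  T[1,2] 'da' = ∅
  T[0,2] 'cda' = ∅

S ∉ T[0,2] ⇒ NO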